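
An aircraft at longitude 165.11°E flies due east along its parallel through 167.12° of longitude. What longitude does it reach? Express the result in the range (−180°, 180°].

27.77°W

Start at +165.11°; shift +167.12° → +332.23°.
+332.23° lies outside (−180°, 180°]; subtract 360° → -27.77°.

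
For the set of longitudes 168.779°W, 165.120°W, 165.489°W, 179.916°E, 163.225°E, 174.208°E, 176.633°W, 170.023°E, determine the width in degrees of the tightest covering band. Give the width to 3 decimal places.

Sort the longitudes: -176.633°, -168.779°, -165.489°, -165.120°, +163.225°, +170.023°, +174.208°, +179.916°.
Eastward gaps between consecutive values (wrapping around): 7.854°, 3.290°, 0.369°, 328.345°, 6.798°, 4.185°, 5.708°, 3.451°.
Largest gap = 328.345° ⇒ minimal covering band is its complement: 360° − 328.345° = 31.655°.
Band runs from +163.225° eastward to -165.120°, crossing the antimeridian.

31.655°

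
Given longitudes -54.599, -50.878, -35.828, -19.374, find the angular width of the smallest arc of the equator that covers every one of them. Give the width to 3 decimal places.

35.225°

Sort the longitudes: -54.599°, -50.878°, -35.828°, -19.374°.
Eastward gaps between consecutive values (wrapping around): 3.721°, 15.050°, 16.454°, 324.775°.
Largest gap = 324.775° ⇒ minimal covering band is its complement: 360° − 324.775° = 35.225°.
Band runs from -54.599° eastward to -19.374°.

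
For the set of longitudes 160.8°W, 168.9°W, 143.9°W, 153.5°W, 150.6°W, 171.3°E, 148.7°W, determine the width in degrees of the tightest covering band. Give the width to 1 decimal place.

44.8°

Sort the longitudes: -168.9°, -160.8°, -153.5°, -150.6°, -148.7°, -143.9°, +171.3°.
Eastward gaps between consecutive values (wrapping around): 8.1°, 7.3°, 2.9°, 1.9°, 4.8°, 315.2°, 19.8°.
Largest gap = 315.2° ⇒ minimal covering band is its complement: 360° − 315.2° = 44.8°.
Band runs from +171.3° eastward to -143.9°, crossing the antimeridian.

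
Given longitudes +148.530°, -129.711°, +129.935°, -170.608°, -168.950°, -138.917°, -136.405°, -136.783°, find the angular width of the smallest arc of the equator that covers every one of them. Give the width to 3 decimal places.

100.354°

Sort the longitudes: -170.608°, -168.950°, -138.917°, -136.783°, -136.405°, -129.711°, +129.935°, +148.530°.
Eastward gaps between consecutive values (wrapping around): 1.658°, 30.033°, 2.134°, 0.378°, 6.694°, 259.646°, 18.595°, 40.862°.
Largest gap = 259.646° ⇒ minimal covering band is its complement: 360° − 259.646° = 100.354°.
Band runs from +129.935° eastward to -129.711°, crossing the antimeridian.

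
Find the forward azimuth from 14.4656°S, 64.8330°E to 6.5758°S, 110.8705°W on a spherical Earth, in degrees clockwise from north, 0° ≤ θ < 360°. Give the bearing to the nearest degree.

Δλ = -110.8705 − 64.8330 = -175.7035°.
θ = atan2( sin Δλ · cos φ₂ , cos φ₁ · sin φ₂ − sin φ₁ · cos φ₂ · cos Δλ )
  = atan2(-0.07442, -0.35835) = -168.267° → normalised to [0°, 360°): 191.733°.

192°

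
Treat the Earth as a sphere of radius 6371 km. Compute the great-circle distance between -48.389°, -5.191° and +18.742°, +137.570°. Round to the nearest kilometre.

Δλ = 137.570 − -5.191 = 142.761°.
Δφ = 18.742 − -48.389 = 67.131°.
a = sin²(Δφ/2) + cos φ₁ · cos φ₂ · sin²(Δλ/2) = 0.870438.
c = 2·atan2(√a, √(1−a)) = 2.40517 rad → d = 6371·c ≈ 15323.35 km.

15323 km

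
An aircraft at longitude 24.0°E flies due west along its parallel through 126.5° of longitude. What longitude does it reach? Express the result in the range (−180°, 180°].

Start at +24.0°; shift −126.5° → -102.5°.
-102.5° already lies in (−180°, 180°].

102.5°W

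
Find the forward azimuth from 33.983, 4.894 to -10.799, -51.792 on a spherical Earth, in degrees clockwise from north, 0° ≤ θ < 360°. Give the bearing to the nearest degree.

Δλ = -51.792 − 4.894 = -56.686°.
θ = atan2( sin Δλ · cos φ₂ , cos φ₁ · sin φ₂ − sin φ₁ · cos φ₂ · cos Δλ )
  = atan2(-0.82087, -0.45692) = -119.101° → normalised to [0°, 360°): 240.899°.

241°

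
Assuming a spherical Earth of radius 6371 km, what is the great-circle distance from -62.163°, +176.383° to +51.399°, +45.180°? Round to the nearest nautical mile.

9126 nmi

Δλ = 45.180 − 176.383 = -131.203°.
Δφ = 51.399 − -62.163 = 113.562°.
a = sin²(Δφ/2) + cos φ₁ · cos φ₂ · sin²(Δλ/2) = 0.941491.
c = 2·atan2(√a, √(1−a)) = 2.65297 rad → d = 6371·c ≈ 16902.09 km ≈ 9126.40 nmi.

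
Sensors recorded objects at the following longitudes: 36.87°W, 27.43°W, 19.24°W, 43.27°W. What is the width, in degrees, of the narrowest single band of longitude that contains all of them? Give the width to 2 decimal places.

24.03°

Sort the longitudes: -43.27°, -36.87°, -27.43°, -19.24°.
Eastward gaps between consecutive values (wrapping around): 6.40°, 9.44°, 8.19°, 335.97°.
Largest gap = 335.97° ⇒ minimal covering band is its complement: 360° − 335.97° = 24.03°.
Band runs from -43.27° eastward to -19.24°.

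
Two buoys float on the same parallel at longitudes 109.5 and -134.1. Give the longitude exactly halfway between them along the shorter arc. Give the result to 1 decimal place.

+167.7°

Signed shortest Δλ from +109.5° to -134.1° is +116.4°.
Midpoint longitude = +109.5° + (+116.4°)/2 = +109.5° + 58.2° = +167.7°.
(The naïve average (+109.5 + -134.1)/2 = -12.3° is on the wrong side of the globe.)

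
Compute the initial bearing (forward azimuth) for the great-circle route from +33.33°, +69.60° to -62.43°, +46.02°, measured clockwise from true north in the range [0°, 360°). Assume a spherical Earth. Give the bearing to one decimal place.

Δλ = 46.02 − 69.60 = -23.58°.
θ = atan2( sin Δλ · cos φ₂ , cos φ₁ · sin φ₂ − sin φ₁ · cos φ₂ · cos Δλ )
  = atan2(-0.18515, -0.97372) = -169.234° → normalised to [0°, 360°): 190.766°.

190.8°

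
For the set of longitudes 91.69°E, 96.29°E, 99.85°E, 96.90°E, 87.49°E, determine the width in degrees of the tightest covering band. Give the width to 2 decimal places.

12.36°

Sort the longitudes: +87.49°, +91.69°, +96.29°, +96.90°, +99.85°.
Eastward gaps between consecutive values (wrapping around): 4.20°, 4.60°, 0.61°, 2.95°, 347.64°.
Largest gap = 347.64° ⇒ minimal covering band is its complement: 360° − 347.64° = 12.36°.
Band runs from +87.49° eastward to +99.85°.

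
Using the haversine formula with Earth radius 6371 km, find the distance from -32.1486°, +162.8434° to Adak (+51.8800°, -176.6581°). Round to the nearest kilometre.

Δλ = -176.6581 − 162.8434 = -339.5015°; wrapped into (−180°, 180°]: 20.4985°.
Δφ = 51.8800 − -32.1486 = 84.0286°.
a = sin²(Δφ/2) + cos φ₁ · cos φ₂ · sin²(Δλ/2) = 0.464531.
c = 2·atan2(√a, √(1−a)) = 1.49980 rad → d = 6371·c ≈ 9555.22 km.

9555 km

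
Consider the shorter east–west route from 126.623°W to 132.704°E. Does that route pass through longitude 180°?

Yes

Naïve |132.704 − -126.623| = 259.327° > 180°, so the shorter arc goes the other way round — across 180°.
Signed shortest Δλ = ((132.704 − -126.623 + 180) mod 360) − 180 = -100.673°.
Going west by 100.673° from -126.623° passes through 180° before reaching +132.704°.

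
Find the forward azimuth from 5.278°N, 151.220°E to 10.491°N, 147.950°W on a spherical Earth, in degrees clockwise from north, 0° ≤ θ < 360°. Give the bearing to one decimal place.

Δλ = -147.950 − 151.220 = -299.170°; wrapped into (−180°, 180°]: 60.830°.
θ = atan2( sin Δλ · cos φ₂ , cos φ₁ · sin φ₂ − sin φ₁ · cos φ₂ · cos Δλ )
  = atan2(0.85858, 0.13722) = 80.919° → normalised to [0°, 360°): 80.919°.

80.9°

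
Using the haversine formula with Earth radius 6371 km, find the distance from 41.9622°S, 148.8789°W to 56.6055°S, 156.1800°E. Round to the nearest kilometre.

4170 km

Δλ = 156.1800 − -148.8789 = 305.0589°; wrapped into (−180°, 180°]: -54.9411°.
Δφ = -56.6055 − -41.9622 = -14.6433°.
a = sin²(Δφ/2) + cos φ₁ · cos φ₂ · sin²(Δλ/2) = 0.103330.
c = 2·atan2(√a, √(1−a)) = 0.65452 rad → d = 6371·c ≈ 4169.94 km.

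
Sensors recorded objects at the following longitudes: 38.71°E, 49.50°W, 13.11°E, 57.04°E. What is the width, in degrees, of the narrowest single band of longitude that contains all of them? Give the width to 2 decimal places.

106.54°

Sort the longitudes: -49.50°, +13.11°, +38.71°, +57.04°.
Eastward gaps between consecutive values (wrapping around): 62.61°, 25.60°, 18.33°, 253.46°.
Largest gap = 253.46° ⇒ minimal covering band is its complement: 360° − 253.46° = 106.54°.
Band runs from -49.50° eastward to +57.04°.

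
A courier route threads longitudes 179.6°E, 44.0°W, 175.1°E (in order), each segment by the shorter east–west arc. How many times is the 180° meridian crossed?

2

Leg 1: +179.6° → -44.0°, shortest Δλ = 136.4° (east) — crosses 180°.
Leg 2: -44.0° → +175.1°, shortest Δλ = -140.9° (west) — crosses 180°.
Total crossings: 2.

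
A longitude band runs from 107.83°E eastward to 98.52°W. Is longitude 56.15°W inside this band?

No

Band width going east from +107.83° to -98.52°: ((-98.52 − 107.83) mod 360) = 153.65°.
Offset of -56.15° east of the west edge: ((-56.15 − 107.83) mod 360) = 196.02°.
196.02° > 153.65° ⇒ outside.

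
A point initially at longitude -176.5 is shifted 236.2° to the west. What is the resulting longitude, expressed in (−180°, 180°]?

Start at -176.5°; shift −236.2° → -412.7°.
-412.7° lies outside (−180°, 180°]; add 360° → -52.7°.

-52.7°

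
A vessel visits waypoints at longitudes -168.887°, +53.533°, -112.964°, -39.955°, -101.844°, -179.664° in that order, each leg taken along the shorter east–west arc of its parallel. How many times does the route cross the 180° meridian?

1

Leg 1: -168.887° → +53.533°, shortest Δλ = -137.58° (west) — crosses 180°.
Leg 2: +53.533° → -112.964°, shortest Δλ = -166.497° (west) — does not cross 180°.
Leg 3: -112.964° → -39.955°, shortest Δλ = 73.009° (east) — does not cross 180°.
Leg 4: -39.955° → -101.844°, shortest Δλ = -61.889° (west) — does not cross 180°.
Leg 5: -101.844° → -179.664°, shortest Δλ = -77.82° (west) — does not cross 180°.
Total crossings: 1.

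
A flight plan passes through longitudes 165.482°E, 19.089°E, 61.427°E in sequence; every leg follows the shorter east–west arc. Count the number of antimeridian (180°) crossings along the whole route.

Leg 1: +165.482° → +19.089°, shortest Δλ = -146.393° (west) — does not cross 180°.
Leg 2: +19.089° → +61.427°, shortest Δλ = 42.338° (east) — does not cross 180°.
Total crossings: 0.

0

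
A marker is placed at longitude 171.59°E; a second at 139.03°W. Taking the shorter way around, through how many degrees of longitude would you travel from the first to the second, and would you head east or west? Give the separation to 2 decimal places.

Raw difference: -139.03 − 171.59 = -310.62°.
Normalise into (−180°, 180°]: -310.62° + 360° = 49.38°.
Positive ⇒ the second point lies to the east; separation 49.38°.

49.38° east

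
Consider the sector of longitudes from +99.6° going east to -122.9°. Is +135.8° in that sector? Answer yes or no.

Band width going east from +99.6° to -122.9°: ((-122.9 − 99.6) mod 360) = 137.5°.
Offset of +135.8° east of the west edge: ((135.8 − 99.6) mod 360) = 36.2°.
36.2° ≤ 137.5° ⇒ inside.

Yes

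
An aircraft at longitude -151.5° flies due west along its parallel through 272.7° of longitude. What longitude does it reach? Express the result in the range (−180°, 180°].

-64.2°

Start at -151.5°; shift −272.7° → -424.2°.
-424.2° lies outside (−180°, 180°]; add 360° → -64.2°.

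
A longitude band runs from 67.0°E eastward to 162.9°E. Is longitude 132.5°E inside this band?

Yes

Band width going east from +67.0° to +162.9°: ((162.9 − 67.0) mod 360) = 95.9°.
Offset of +132.5° east of the west edge: ((132.5 − 67.0) mod 360) = 65.5°.
65.5° ≤ 95.9° ⇒ inside.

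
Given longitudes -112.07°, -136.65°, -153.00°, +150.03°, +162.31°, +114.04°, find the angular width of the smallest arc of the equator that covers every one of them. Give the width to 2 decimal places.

Sort the longitudes: -153.00°, -136.65°, -112.07°, +114.04°, +150.03°, +162.31°.
Eastward gaps between consecutive values (wrapping around): 16.35°, 24.58°, 226.11°, 35.99°, 12.28°, 44.69°.
Largest gap = 226.11° ⇒ minimal covering band is its complement: 360° − 226.11° = 133.89°.
Band runs from +114.04° eastward to -112.07°, crossing the antimeridian.

133.89°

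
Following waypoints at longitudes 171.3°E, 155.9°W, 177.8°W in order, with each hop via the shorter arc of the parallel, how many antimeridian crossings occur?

1

Leg 1: +171.3° → -155.9°, shortest Δλ = 32.8° (east) — crosses 180°.
Leg 2: -155.9° → -177.8°, shortest Δλ = -21.9° (west) — does not cross 180°.
Total crossings: 1.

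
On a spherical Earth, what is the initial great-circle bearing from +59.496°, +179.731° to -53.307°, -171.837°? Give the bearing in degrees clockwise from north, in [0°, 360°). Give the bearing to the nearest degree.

Δλ = -171.837 − 179.731 = -351.568°; wrapped into (−180°, 180°]: 8.432°.
θ = atan2( sin Δλ · cos φ₂ , cos φ₁ · sin φ₂ − sin φ₁ · cos φ₂ · cos Δλ )
  = atan2(0.08762, -0.91628) = 174.538° → normalised to [0°, 360°): 174.538°.

175°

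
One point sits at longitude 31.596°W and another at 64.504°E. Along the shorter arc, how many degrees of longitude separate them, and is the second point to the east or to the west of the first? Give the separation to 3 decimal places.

Raw difference: 64.504 − -31.596 = 96.1°.
Normalise into (−180°, 180°]: 96.1° stays 96.1°.
Positive ⇒ the second point lies to the east; separation 96.100°.

96.100° east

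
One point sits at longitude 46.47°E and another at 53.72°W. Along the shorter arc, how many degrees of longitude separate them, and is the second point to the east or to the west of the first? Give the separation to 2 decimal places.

100.19° west

Raw difference: -53.72 − 46.47 = -100.19°.
Normalise into (−180°, 180°]: -100.19° stays -100.19°.
Negative ⇒ the second point lies to the west; separation 100.19°.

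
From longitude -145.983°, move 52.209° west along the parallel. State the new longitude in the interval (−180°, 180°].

Start at -145.983°; shift −52.209° → -198.192°.
-198.192° lies outside (−180°, 180°]; add 360° → +161.808°.

+161.808°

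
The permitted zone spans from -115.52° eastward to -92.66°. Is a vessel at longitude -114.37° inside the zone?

Yes

Band width going east from -115.52° to -92.66°: ((-92.66 − -115.52) mod 360) = 22.86°.
Offset of -114.37° east of the west edge: ((-114.37 − -115.52) mod 360) = 1.15°.
1.15° ≤ 22.86° ⇒ inside.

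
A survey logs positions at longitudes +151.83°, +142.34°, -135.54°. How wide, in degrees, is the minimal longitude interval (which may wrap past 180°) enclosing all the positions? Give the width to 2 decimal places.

82.12°

Sort the longitudes: -135.54°, +142.34°, +151.83°.
Eastward gaps between consecutive values (wrapping around): 277.88°, 9.49°, 72.63°.
Largest gap = 277.88° ⇒ minimal covering band is its complement: 360° − 277.88° = 82.12°.
Band runs from +142.34° eastward to -135.54°, crossing the antimeridian.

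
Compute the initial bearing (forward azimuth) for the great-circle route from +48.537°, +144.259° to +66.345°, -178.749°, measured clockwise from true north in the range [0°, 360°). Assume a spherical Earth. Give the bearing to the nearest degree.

33°

Δλ = -178.749 − 144.259 = -323.008°; wrapped into (−180°, 180°]: 36.992°.
θ = atan2( sin Δλ · cos φ₂ , cos φ₁ · sin φ₂ − sin φ₁ · cos φ₂ · cos Δλ )
  = atan2(0.24142, 0.36635) = 33.385° → normalised to [0°, 360°): 33.385°.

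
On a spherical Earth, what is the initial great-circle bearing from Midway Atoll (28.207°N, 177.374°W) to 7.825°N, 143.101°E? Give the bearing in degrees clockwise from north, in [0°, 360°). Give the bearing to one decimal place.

249.1°

Δλ = 143.101 − -177.374 = 320.475°; wrapped into (−180°, 180°]: -39.525°.
θ = atan2( sin Δλ · cos φ₂ , cos φ₁ · sin φ₂ − sin φ₁ · cos φ₂ · cos Δλ )
  = atan2(-0.63049, -0.24121) = -110.936° → normalised to [0°, 360°): 249.064°.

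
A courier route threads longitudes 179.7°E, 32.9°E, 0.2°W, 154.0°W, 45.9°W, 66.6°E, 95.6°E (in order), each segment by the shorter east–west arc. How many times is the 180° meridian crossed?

0

Leg 1: +179.7° → +32.9°, shortest Δλ = -146.8° (west) — does not cross 180°.
Leg 2: +32.9° → -0.2°, shortest Δλ = -33.1° (west) — does not cross 180°.
Leg 3: -0.2° → -154.0°, shortest Δλ = -153.8° (west) — does not cross 180°.
Leg 4: -154.0° → -45.9°, shortest Δλ = 108.1° (east) — does not cross 180°.
Leg 5: -45.9° → +66.6°, shortest Δλ = 112.5° (east) — does not cross 180°.
Leg 6: +66.6° → +95.6°, shortest Δλ = 29.0° (east) — does not cross 180°.
Total crossings: 0.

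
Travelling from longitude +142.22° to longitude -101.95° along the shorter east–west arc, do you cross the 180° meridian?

Naïve |-101.95 − 142.22| = 244.17° > 180°, so the shorter arc goes the other way round — across 180°.
Signed shortest Δλ = ((-101.95 − 142.22 + 180) mod 360) − 180 = 115.83°.
Going east by 115.83° from +142.22° passes through 180° before reaching -101.95°.

Yes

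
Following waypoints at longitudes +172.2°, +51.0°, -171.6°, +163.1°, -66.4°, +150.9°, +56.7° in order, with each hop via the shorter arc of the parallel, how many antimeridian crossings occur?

4

Leg 1: +172.2° → +51.0°, shortest Δλ = -121.2° (west) — does not cross 180°.
Leg 2: +51.0° → -171.6°, shortest Δλ = 137.4° (east) — crosses 180°.
Leg 3: -171.6° → +163.1°, shortest Δλ = -25.3° (west) — crosses 180°.
Leg 4: +163.1° → -66.4°, shortest Δλ = 130.5° (east) — crosses 180°.
Leg 5: -66.4° → +150.9°, shortest Δλ = -142.7° (west) — crosses 180°.
Leg 6: +150.9° → +56.7°, shortest Δλ = -94.2° (west) — does not cross 180°.
Total crossings: 4.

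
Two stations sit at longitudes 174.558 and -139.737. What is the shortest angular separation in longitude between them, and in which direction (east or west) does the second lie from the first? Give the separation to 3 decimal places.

Raw difference: -139.737 − 174.558 = -314.295°.
Normalise into (−180°, 180°]: -314.295° + 360° = 45.705°.
Positive ⇒ the second point lies to the east; separation 45.705°.

45.705° east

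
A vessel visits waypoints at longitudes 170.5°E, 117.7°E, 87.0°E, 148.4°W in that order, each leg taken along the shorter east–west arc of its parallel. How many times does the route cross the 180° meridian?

1

Leg 1: +170.5° → +117.7°, shortest Δλ = -52.8° (west) — does not cross 180°.
Leg 2: +117.7° → +87.0°, shortest Δλ = -30.7° (west) — does not cross 180°.
Leg 3: +87.0° → -148.4°, shortest Δλ = 124.6° (east) — crosses 180°.
Total crossings: 1.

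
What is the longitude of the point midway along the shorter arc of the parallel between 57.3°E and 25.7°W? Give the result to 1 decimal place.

15.8°E

Signed shortest Δλ from +57.3° to -25.7° is -83.0°.
Midpoint longitude = +57.3° + (-83.0°)/2 = +57.3° − 41.5° = +15.8°.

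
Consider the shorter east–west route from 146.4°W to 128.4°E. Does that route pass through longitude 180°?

Naïve |128.4 − -146.4| = 274.8° > 180°, so the shorter arc goes the other way round — across 180°.
Signed shortest Δλ = ((128.4 − -146.4 + 180) mod 360) − 180 = -85.2°.
Going west by 85.2° from -146.4° passes through 180° before reaching +128.4°.

Yes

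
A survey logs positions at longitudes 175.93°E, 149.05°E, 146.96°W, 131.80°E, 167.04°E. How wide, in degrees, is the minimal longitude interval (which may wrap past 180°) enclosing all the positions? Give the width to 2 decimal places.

Sort the longitudes: -146.96°, +131.80°, +149.05°, +167.04°, +175.93°.
Eastward gaps between consecutive values (wrapping around): 278.76°, 17.25°, 17.99°, 8.89°, 37.11°.
Largest gap = 278.76° ⇒ minimal covering band is its complement: 360° − 278.76° = 81.24°.
Band runs from +131.80° eastward to -146.96°, crossing the antimeridian.

81.24°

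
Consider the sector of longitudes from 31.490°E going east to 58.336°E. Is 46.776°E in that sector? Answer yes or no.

Band width going east from +31.490° to +58.336°: ((58.336 − 31.490) mod 360) = 26.846°.
Offset of +46.776° east of the west edge: ((46.776 − 31.490) mod 360) = 15.286°.
15.286° ≤ 26.846° ⇒ inside.

Yes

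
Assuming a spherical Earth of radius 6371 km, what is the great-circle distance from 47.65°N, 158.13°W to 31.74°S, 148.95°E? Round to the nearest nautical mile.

Δλ = 148.95 − -158.13 = 307.08°; wrapped into (−180°, 180°]: -52.92°.
Δφ = -31.74 − 47.65 = -79.39°.
a = sin²(Δφ/2) + cos φ₁ · cos φ₂ · sin²(Δλ/2) = 0.521681.
c = 2·atan2(√a, √(1−a)) = 1.61417 rad → d = 6371·c ≈ 10283.89 km ≈ 5552.86 nmi.

5553 nmi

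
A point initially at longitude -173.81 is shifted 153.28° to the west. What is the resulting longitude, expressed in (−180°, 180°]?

Start at -173.81°; shift −153.28° → -327.09°.
-327.09° lies outside (−180°, 180°]; add 360° → +32.91°.

+32.91°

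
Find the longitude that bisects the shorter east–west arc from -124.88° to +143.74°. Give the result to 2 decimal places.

-170.57°

Signed shortest Δλ from -124.88° to +143.74° is -91.38°.
Midpoint longitude = -124.88° + (-91.38°)/2 = -124.88° − 45.69° = -170.57°.
(The naïve average (-124.88 + +143.74)/2 = 9.43° is on the wrong side of the globe.)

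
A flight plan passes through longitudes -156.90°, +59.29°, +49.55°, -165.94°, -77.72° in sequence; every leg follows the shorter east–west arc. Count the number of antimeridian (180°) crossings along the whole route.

2

Leg 1: -156.90° → +59.29°, shortest Δλ = -143.81° (west) — crosses 180°.
Leg 2: +59.29° → +49.55°, shortest Δλ = -9.74° (west) — does not cross 180°.
Leg 3: +49.55° → -165.94°, shortest Δλ = 144.51° (east) — crosses 180°.
Leg 4: -165.94° → -77.72°, shortest Δλ = 88.22° (east) — does not cross 180°.
Total crossings: 2.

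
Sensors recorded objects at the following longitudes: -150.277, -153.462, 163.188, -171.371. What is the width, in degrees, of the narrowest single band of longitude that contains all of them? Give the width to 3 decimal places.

46.535°

Sort the longitudes: -171.371°, -153.462°, -150.277°, +163.188°.
Eastward gaps between consecutive values (wrapping around): 17.909°, 3.185°, 313.465°, 25.441°.
Largest gap = 313.465° ⇒ minimal covering band is its complement: 360° − 313.465° = 46.535°.
Band runs from +163.188° eastward to -150.277°, crossing the antimeridian.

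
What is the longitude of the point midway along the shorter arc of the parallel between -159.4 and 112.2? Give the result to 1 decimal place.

Signed shortest Δλ from -159.4° to +112.2° is -88.4°.
Midpoint longitude = -159.4° + (-88.4°)/2 = -159.4° − 44.2° = -203.6°.
Normalise into (−180°, 180°]: +156.4°.
(The naïve average (-159.4 + +112.2)/2 = -23.6° is on the wrong side of the globe.)

+156.4°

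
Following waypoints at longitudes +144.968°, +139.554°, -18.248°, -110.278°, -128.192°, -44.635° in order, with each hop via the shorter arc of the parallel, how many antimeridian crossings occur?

Leg 1: +144.968° → +139.554°, shortest Δλ = -5.414° (west) — does not cross 180°.
Leg 2: +139.554° → -18.248°, shortest Δλ = -157.802° (west) — does not cross 180°.
Leg 3: -18.248° → -110.278°, shortest Δλ = -92.03° (west) — does not cross 180°.
Leg 4: -110.278° → -128.192°, shortest Δλ = -17.914° (west) — does not cross 180°.
Leg 5: -128.192° → -44.635°, shortest Δλ = 83.557° (east) — does not cross 180°.
Total crossings: 0.

0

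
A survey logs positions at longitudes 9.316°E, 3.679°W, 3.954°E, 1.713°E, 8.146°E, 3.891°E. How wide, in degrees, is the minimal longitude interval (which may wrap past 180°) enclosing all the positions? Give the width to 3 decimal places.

12.995°

Sort the longitudes: -3.679°, +1.713°, +3.891°, +3.954°, +8.146°, +9.316°.
Eastward gaps between consecutive values (wrapping around): 5.392°, 2.178°, 0.063°, 4.192°, 1.170°, 347.005°.
Largest gap = 347.005° ⇒ minimal covering band is its complement: 360° − 347.005° = 12.995°.
Band runs from -3.679° eastward to +9.316°.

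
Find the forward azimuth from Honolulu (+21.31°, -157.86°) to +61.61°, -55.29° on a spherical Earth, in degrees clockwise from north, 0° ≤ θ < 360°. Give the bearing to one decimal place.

Δλ = -55.29 − -157.86 = 102.57°.
θ = atan2( sin Δλ · cos φ₂ , cos φ₁ · sin φ₂ − sin φ₁ · cos φ₂ · cos Δλ )
  = atan2(0.46407, 0.85719) = 28.431° → normalised to [0°, 360°): 28.431°.

28.4°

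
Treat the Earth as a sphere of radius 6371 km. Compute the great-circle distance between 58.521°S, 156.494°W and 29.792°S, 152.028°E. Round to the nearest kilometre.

5014 km

Δλ = 152.028 − -156.494 = 308.522°; wrapped into (−180°, 180°]: -51.478°.
Δφ = -29.792 − -58.521 = 28.729°.
a = sin²(Δφ/2) + cos φ₁ · cos φ₂ · sin²(Δλ/2) = 0.147013.
c = 2·atan2(√a, √(1−a)) = 0.78700 rad → d = 6371·c ≈ 5013.97 km.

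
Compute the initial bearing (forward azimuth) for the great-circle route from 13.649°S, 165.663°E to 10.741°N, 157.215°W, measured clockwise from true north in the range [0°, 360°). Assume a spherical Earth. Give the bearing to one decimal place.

Δλ = -157.215 − 165.663 = -322.878°; wrapped into (−180°, 180°]: 37.122°.
θ = atan2( sin Δλ · cos φ₂ , cos φ₁ · sin φ₂ − sin φ₁ · cos φ₂ · cos Δλ )
  = atan2(0.59294, 0.36596) = 58.317° → normalised to [0°, 360°): 58.317°.

58.3°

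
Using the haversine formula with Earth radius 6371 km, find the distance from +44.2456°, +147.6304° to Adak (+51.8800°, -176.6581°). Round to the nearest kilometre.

2754 km

Δλ = -176.6581 − 147.6304 = -324.2885°; wrapped into (−180°, 180°]: 35.7115°.
Δφ = 51.8800 − 44.2456 = 7.6344°.
a = sin²(Δφ/2) + cos φ₁ · cos φ₂ · sin²(Δλ/2) = 0.046008.
c = 2·atan2(√a, √(1−a)) = 0.43235 rad → d = 6371·c ≈ 2754.48 km.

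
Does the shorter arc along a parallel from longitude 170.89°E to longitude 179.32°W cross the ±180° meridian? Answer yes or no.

Yes

Naïve |-179.32 − 170.89| = 350.21° > 180°, so the shorter arc goes the other way round — across 180°.
Signed shortest Δλ = ((-179.32 − 170.89 + 180) mod 360) − 180 = 9.79°.
Going east by 9.79° from +170.89° passes through 180° before reaching -179.32°.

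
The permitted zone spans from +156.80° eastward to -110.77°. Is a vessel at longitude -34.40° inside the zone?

Band width going east from +156.80° to -110.77°: ((-110.77 − 156.80) mod 360) = 92.43°.
Offset of -34.40° east of the west edge: ((-34.40 − 156.80) mod 360) = 168.80°.
168.80° > 92.43° ⇒ outside.

No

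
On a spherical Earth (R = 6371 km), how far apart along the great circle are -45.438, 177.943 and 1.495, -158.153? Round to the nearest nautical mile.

Δλ = -158.153 − 177.943 = -336.096°; wrapped into (−180°, 180°]: 23.904°.
Δφ = 1.495 − -45.438 = 46.933°.
a = sin²(Δφ/2) + cos φ₁ · cos φ₂ · sin²(Δλ/2) = 0.188656.
c = 2·atan2(√a, √(1−a)) = 0.89862 rad → d = 6371·c ≈ 5725.13 km ≈ 3091.32 nmi.

3091 nmi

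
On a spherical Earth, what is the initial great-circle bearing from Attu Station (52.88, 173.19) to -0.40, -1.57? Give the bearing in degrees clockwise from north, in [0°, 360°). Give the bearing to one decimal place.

Δλ = -1.57 − 173.19 = -174.76°.
θ = atan2( sin Δλ · cos φ₂ , cos φ₁ · sin φ₂ − sin φ₁ · cos φ₂ · cos Δλ )
  = atan2(-0.09133, 0.78981) = -6.596° → normalised to [0°, 360°): 353.404°.

353.4°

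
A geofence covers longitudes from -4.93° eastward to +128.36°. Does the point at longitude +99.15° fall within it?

Yes

Band width going east from -4.93° to +128.36°: ((128.36 − -4.93) mod 360) = 133.29°.
Offset of +99.15° east of the west edge: ((99.15 − -4.93) mod 360) = 104.08°.
104.08° ≤ 133.29° ⇒ inside.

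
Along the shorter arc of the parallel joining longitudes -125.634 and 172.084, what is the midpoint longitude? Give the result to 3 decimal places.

Signed shortest Δλ from -125.634° to +172.084° is -62.282°.
Midpoint longitude = -125.634° + (-62.282°)/2 = -125.634° − 31.141° = -156.775°.
(The naïve average (-125.634 + +172.084)/2 = 23.225° is on the wrong side of the globe.)

-156.775°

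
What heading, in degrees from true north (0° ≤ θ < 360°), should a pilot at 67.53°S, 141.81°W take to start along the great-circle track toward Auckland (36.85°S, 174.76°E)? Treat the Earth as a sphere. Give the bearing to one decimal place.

299.2°

Δλ = 174.76 − -141.81 = 316.57°; wrapped into (−180°, 180°]: -43.43°.
θ = atan2( sin Δλ · cos φ₂ , cos φ₁ · sin φ₂ − sin φ₁ · cos φ₂ · cos Δλ )
  = atan2(-0.55012, 0.30779) = -60.773° → normalised to [0°, 360°): 299.227°.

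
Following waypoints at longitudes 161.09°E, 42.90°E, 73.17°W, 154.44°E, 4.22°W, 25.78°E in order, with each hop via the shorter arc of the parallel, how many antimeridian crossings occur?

Leg 1: +161.09° → +42.90°, shortest Δλ = -118.19° (west) — does not cross 180°.
Leg 2: +42.90° → -73.17°, shortest Δλ = -116.07° (west) — does not cross 180°.
Leg 3: -73.17° → +154.44°, shortest Δλ = -132.39° (west) — crosses 180°.
Leg 4: +154.44° → -4.22°, shortest Δλ = -158.66° (west) — does not cross 180°.
Leg 5: -4.22° → +25.78°, shortest Δλ = 30.0° (east) — does not cross 180°.
Total crossings: 1.

1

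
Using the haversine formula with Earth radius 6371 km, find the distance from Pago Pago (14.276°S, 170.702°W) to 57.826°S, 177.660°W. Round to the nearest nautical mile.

2634 nmi

Δλ = -177.660 − -170.702 = -6.958°.
Δφ = -57.826 − -14.276 = -43.550°.
a = sin²(Δφ/2) + cos φ₁ · cos φ₂ · sin²(Δλ/2) = 0.139514.
c = 2·atan2(√a, √(1−a)) = 0.76559 rad → d = 6371·c ≈ 4877.58 km ≈ 2633.68 nmi.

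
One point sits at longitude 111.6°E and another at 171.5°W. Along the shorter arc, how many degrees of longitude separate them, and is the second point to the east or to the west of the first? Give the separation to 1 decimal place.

76.9° east

Raw difference: -171.5 − 111.6 = -283.1°.
Normalise into (−180°, 180°]: -283.1° + 360° = 76.9°.
Positive ⇒ the second point lies to the east; separation 76.9°.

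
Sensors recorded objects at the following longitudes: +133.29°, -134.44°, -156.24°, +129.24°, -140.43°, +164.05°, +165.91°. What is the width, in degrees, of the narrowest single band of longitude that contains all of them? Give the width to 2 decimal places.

Sort the longitudes: -156.24°, -140.43°, -134.44°, +129.24°, +133.29°, +164.05°, +165.91°.
Eastward gaps between consecutive values (wrapping around): 15.81°, 5.99°, 263.68°, 4.05°, 30.76°, 1.86°, 37.85°.
Largest gap = 263.68° ⇒ minimal covering band is its complement: 360° − 263.68° = 96.32°.
Band runs from +129.24° eastward to -134.44°, crossing the antimeridian.

96.32°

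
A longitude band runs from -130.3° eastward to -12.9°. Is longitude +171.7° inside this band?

No

Band width going east from -130.3° to -12.9°: ((-12.9 − -130.3) mod 360) = 117.4°.
Offset of +171.7° east of the west edge: ((171.7 − -130.3) mod 360) = 302.0°.
302.0° > 117.4° ⇒ outside.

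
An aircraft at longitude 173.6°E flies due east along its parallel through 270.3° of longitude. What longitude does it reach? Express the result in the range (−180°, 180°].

83.9°E

Start at +173.6°; shift +270.3° → +443.9°.
+443.9° lies outside (−180°, 180°]; subtract 360° → +83.9°.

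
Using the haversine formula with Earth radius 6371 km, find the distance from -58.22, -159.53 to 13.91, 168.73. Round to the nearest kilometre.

8526 km

Δλ = 168.73 − -159.53 = 328.26°; wrapped into (−180°, 180°]: -31.74°.
Δφ = 13.91 − -58.22 = 72.13°.
a = sin²(Δφ/2) + cos φ₁ · cos φ₂ · sin²(Δλ/2) = 0.384798.
c = 2·atan2(√a, √(1−a)) = 1.33830 rad → d = 6371·c ≈ 8526.34 km.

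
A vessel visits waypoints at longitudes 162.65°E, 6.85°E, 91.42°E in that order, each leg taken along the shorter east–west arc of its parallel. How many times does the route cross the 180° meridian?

Leg 1: +162.65° → +6.85°, shortest Δλ = -155.8° (west) — does not cross 180°.
Leg 2: +6.85° → +91.42°, shortest Δλ = 84.57° (east) — does not cross 180°.
Total crossings: 0.

0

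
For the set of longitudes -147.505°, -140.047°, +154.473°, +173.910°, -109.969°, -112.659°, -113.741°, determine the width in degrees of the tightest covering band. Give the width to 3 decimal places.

Sort the longitudes: -147.505°, -140.047°, -113.741°, -112.659°, -109.969°, +154.473°, +173.910°.
Eastward gaps between consecutive values (wrapping around): 7.458°, 26.306°, 1.082°, 2.690°, 264.442°, 19.437°, 38.585°.
Largest gap = 264.442° ⇒ minimal covering band is its complement: 360° − 264.442° = 95.558°.
Band runs from +154.473° eastward to -109.969°, crossing the antimeridian.

95.558°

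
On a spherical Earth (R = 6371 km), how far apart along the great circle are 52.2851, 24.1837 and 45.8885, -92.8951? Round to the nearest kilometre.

7564 km

Δλ = -92.8951 − 24.1837 = -117.0788°.
Δφ = 45.8885 − 52.2851 = -6.3966°.
a = sin²(Δφ/2) + cos φ₁ · cos φ₂ · sin²(Δλ/2) = 0.312929.
c = 2·atan2(√a, √(1−a)) = 1.18732 rad → d = 6371·c ≈ 7564.44 km.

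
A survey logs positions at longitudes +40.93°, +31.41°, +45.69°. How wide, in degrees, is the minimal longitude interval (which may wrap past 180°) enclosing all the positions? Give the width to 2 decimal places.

Sort the longitudes: +31.41°, +40.93°, +45.69°.
Eastward gaps between consecutive values (wrapping around): 9.52°, 4.76°, 345.72°.
Largest gap = 345.72° ⇒ minimal covering band is its complement: 360° − 345.72° = 14.28°.
Band runs from +31.41° eastward to +45.69°.

14.28°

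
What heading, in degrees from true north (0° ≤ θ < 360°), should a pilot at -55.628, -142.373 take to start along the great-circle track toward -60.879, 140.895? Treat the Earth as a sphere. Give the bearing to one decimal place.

229.7°

Δλ = 140.895 − -142.373 = 283.268°; wrapped into (−180°, 180°]: -76.732°.
θ = atan2( sin Δλ · cos φ₂ , cos φ₁ · sin φ₂ − sin φ₁ · cos φ₂ · cos Δλ )
  = atan2(-0.47367, -0.40101) = -130.252° → normalised to [0°, 360°): 229.748°.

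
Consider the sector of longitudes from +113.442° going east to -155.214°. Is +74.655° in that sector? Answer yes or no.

Band width going east from +113.442° to -155.214°: ((-155.214 − 113.442) mod 360) = 91.344°.
Offset of +74.655° east of the west edge: ((74.655 − 113.442) mod 360) = 321.213°.
321.213° > 91.344° ⇒ outside.

No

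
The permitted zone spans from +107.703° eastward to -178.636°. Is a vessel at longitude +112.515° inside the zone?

Yes

Band width going east from +107.703° to -178.636°: ((-178.636 − 107.703) mod 360) = 73.661°.
Offset of +112.515° east of the west edge: ((112.515 − 107.703) mod 360) = 4.812°.
4.812° ≤ 73.661° ⇒ inside.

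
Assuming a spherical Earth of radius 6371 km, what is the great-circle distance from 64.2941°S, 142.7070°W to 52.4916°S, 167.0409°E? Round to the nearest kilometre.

3104 km

Δλ = 167.0409 − -142.7070 = 309.7479°; wrapped into (−180°, 180°]: -50.2521°.
Δφ = -52.4916 − -64.2941 = 11.8025°.
a = sin²(Δφ/2) + cos φ₁ · cos φ₂ · sin²(Δλ/2) = 0.058187.
c = 2·atan2(√a, √(1−a)) = 0.48724 rad → d = 6371·c ≈ 3104.24 km.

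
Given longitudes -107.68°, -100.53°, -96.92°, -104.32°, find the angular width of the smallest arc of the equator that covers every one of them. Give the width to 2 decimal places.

10.76°

Sort the longitudes: -107.68°, -104.32°, -100.53°, -96.92°.
Eastward gaps between consecutive values (wrapping around): 3.36°, 3.79°, 3.61°, 349.24°.
Largest gap = 349.24° ⇒ minimal covering band is its complement: 360° − 349.24° = 10.76°.
Band runs from -107.68° eastward to -96.92°.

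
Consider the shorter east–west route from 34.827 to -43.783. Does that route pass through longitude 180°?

No

Signed shortest Δλ = ((-43.783 − 34.827 + 180) mod 360) − 180 = -78.61°.
Going west by 78.61° from +34.827° reaches -43.783° without touching 180°.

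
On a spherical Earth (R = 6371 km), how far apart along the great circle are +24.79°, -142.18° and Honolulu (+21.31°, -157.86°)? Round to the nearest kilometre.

1649 km

Δλ = -157.86 − -142.18 = -15.68°.
Δφ = 21.31 − 24.79 = -3.48°.
a = sin²(Δφ/2) + cos φ₁ · cos φ₂ · sin²(Δλ/2) = 0.016659.
c = 2·atan2(√a, √(1−a)) = 0.25886 rad → d = 6371·c ≈ 1649.22 km.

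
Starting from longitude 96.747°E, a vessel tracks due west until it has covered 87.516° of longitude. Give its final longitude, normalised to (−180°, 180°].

9.231°E

Start at +96.747°; shift −87.516° → +9.231°.
+9.231° already lies in (−180°, 180°].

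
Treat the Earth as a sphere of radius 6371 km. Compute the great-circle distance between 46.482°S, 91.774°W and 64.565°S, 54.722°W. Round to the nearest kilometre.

Δλ = -54.722 − -91.774 = 37.052°.
Δφ = -64.565 − -46.482 = -18.083°.
a = sin²(Δφ/2) + cos φ₁ · cos φ₂ · sin²(Δλ/2) = 0.054552.
c = 2·atan2(√a, √(1−a)) = 0.47148 rad → d = 6371·c ≈ 3003.82 km.

3004 km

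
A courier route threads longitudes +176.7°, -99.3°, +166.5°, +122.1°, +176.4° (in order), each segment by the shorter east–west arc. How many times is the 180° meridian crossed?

2

Leg 1: +176.7° → -99.3°, shortest Δλ = 84.0° (east) — crosses 180°.
Leg 2: -99.3° → +166.5°, shortest Δλ = -94.2° (west) — crosses 180°.
Leg 3: +166.5° → +122.1°, shortest Δλ = -44.4° (west) — does not cross 180°.
Leg 4: +122.1° → +176.4°, shortest Δλ = 54.3° (east) — does not cross 180°.
Total crossings: 2.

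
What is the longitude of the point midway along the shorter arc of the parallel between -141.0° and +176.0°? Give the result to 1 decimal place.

-162.5°

Signed shortest Δλ from -141.0° to +176.0° is -43.0°.
Midpoint longitude = -141.0° + (-43.0°)/2 = -141.0° − 21.5° = -162.5°.
(The naïve average (-141.0 + +176.0)/2 = 17.5° is on the wrong side of the globe.)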